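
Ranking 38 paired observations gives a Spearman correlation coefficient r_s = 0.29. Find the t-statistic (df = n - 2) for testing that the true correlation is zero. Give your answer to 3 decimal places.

1 − r_s² = 1 − 0.0841 = 0.9159;  √(1−r_s²) = 0.957027
√(n−2) = √36 = 6.000000
t = r_s·√(n−2)/√(1−r_s²) = 0.29 · 6.000000 / 0.957027 = 1.818

1.818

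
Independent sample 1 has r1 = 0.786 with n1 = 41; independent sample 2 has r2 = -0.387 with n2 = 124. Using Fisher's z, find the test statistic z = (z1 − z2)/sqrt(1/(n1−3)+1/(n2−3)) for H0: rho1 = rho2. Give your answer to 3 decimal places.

Fisher z-transforms: z1 = atanh(0.786) = 1.060879, z2 = atanh(-0.387) = -0.408267; difference d = 1.469146
Var(d) = 1/38 + 1/121 = 0.0263158 + 0.0082645 = 0.0345803
z = d/√Var(d) = 1.469146 / √0.0345803 = 1.469146 / 0.185958 = 7.900

7.900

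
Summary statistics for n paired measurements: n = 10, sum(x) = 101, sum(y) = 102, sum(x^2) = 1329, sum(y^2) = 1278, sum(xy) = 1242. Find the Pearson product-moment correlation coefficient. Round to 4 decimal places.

Numerator: nΣxy − (Σx)(Σy) = 10·1242 − (101)(102) = 2118
Denominator: √[(nΣx²−(Σx)²)(nΣy²−(Σy)²)]
  nΣx²−(Σx)² = 10·1329 − 10201 = 3089;  nΣy²−(Σy)² = 10·1278 − 10404 = 2376
  √(3089·2376) = √7339464 = 2709.1445
r = 2118 / 2709.1445 = 0.7818

0.7818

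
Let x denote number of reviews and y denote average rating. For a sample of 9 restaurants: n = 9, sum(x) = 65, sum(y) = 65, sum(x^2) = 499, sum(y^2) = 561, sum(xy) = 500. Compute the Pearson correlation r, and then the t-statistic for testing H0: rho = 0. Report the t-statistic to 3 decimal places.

Numerator: nΣxy − (Σx)(Σy) = 9·500 − (65)(65) = 275
Denominator: √[(nΣx²−(Σx)²)(nΣy²−(Σy)²)]
  nΣx²−(Σx)² = 9·499 − 4225 = 266;  nΣy²−(Σy)² = 9·561 − 4225 = 824
  √(266·824) = √219184 = 468.1709
r = 275 / 468.1709 = 0.5874
t = r·√(n−2)/√(1−r²) = 0.5874·√7 / √(1−0.345039) = 1.554114 / 0.809297 = 1.920

1.920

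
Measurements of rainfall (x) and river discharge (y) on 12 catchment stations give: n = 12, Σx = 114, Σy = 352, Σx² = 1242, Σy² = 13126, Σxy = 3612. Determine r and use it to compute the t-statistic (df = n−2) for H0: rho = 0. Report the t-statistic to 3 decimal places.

1.387

S_xy = nΣxy − ΣxΣy = 12·3612 − 114·352 = 43344 − 40128 = 3216
S_xx = nΣx² − (Σx)² = 12·1242 − 114² = 14904 − 12996 = 1908
S_yy = nΣy² − (Σy)² = 12·13126 − 352² = 157512 − 123904 = 33608
r = S_xy / √(S_xx·S_yy) = 3216 / √(1908·33608) = 3216 / √64124064 = 3216 / 8007.7502 = 0.4016
t = r·√(n−2)/√(1−r²) = 0.4016·√10 / √(1−0.161283) = 1.269971 / 0.915815 = 1.387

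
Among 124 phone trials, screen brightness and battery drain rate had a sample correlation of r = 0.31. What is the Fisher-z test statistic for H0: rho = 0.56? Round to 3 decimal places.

-3.435

z_r = atanh(0.31) = 0.320545,  z_0 = atanh(0.56) = 0.632833
SE = 1/√(n−3) = 1/√121 = 0.090909
z = (z_r − z_0)/SE = (0.320545 − 0.632833) / 0.090909 = -0.312288 / 0.090909 = -3.435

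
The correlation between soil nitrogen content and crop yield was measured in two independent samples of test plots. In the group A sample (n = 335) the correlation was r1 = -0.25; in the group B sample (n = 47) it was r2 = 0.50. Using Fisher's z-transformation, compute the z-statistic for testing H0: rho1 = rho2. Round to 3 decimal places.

-5.016

Fisher z-transforms: z1 = atanh(-0.25) = -0.255413, z2 = atanh(0.50) = 0.549306; difference d = -0.804719
Var(d) = 1/332 + 1/44 = 0.0030120 + 0.0227273 = 0.0257393
z = d/√Var(d) = -0.804719 / √0.0257393 = -0.804719 / 0.160435 = -5.016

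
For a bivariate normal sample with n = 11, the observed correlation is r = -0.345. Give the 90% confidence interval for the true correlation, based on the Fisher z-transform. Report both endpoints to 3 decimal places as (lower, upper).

(-0.736, 0.218)

z_r = atanh(-0.345) = -0.359757;  SE = 1/√(n−3) = 1/√8 = 0.353553
z-limits: -0.359757 ± 1.645·0.353553 = -0.359757 ± 0.581595 = [-0.941352, 0.221838]
ρ-limits: (tanh -0.941352, tanh 0.221838) = (-0.736, 0.218)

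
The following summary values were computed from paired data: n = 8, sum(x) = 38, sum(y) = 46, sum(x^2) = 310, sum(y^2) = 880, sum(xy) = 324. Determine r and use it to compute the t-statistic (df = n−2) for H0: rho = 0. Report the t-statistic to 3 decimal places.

0.987

S_xy = nΣxy − ΣxΣy = 8·324 − 38·46 = 2592 − 1748 = 844
S_xx = nΣx² − (Σx)² = 8·310 − 38² = 2480 − 1444 = 1036
S_yy = nΣy² − (Σy)² = 8·880 − 46² = 7040 − 2116 = 4924
r = S_xy / √(S_xx·S_yy) = 844 / √(1036·4924) = 844 / √5101264 = 844 / 2258.5978 = 0.3737
t = r·√(n−2)/√(1−r²) = 0.3737·√6 / √(1−0.139652) = 0.915374 / 0.927549 = 0.987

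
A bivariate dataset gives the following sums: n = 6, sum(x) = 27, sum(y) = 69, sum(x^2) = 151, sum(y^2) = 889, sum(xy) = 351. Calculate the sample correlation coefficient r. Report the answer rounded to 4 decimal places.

S_xy = nΣxy − ΣxΣy = 6·351 − 27·69 = 2106 − 1863 = 243
S_xx = nΣx² − (Σx)² = 6·151 − 27² = 906 − 729 = 177
S_yy = nΣy² − (Σy)² = 6·889 − 69² = 5334 − 4761 = 573
r = S_xy / √(S_xx·S_yy) = 243 / √(177·573) = 243 / √101421 = 243 / 318.4666 = 0.7630

0.7630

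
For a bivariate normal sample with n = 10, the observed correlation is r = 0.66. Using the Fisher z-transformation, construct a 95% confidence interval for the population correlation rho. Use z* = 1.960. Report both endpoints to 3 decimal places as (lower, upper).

(0.052, 0.911)

z_r = atanh(0.66) = 0.792814;  SE = 1/√(n−3) = 1/√7 = 0.377964
z-limits: 0.792814 ± 1.960·0.377964 = 0.792814 ± 0.740809 = [0.052005, 1.533623]
ρ-limits: (tanh 0.052005, tanh 1.533623) = (0.052, 0.911)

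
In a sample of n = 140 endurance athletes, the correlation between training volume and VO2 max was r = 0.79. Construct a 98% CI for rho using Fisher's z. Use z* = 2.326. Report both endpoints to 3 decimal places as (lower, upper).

Fisher z: z_r = atanh(r) = ½·ln((1+0.79)/(1−0.79)) = 1.071432
SE(z) = 1/√(n−3) = 1/√137 = 0.085436
98% ⇒ z* = 2.326; margin = 2.326·0.085436 = 0.198724
CI on z-scale: (0.872708, 1.270156)
Back-transform: tanh(0.872708) = 0.702747, tanh(1.270156) = 0.853840

(0.703, 0.854)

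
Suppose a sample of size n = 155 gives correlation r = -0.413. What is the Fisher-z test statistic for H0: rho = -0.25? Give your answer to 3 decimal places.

Fisher z: atanh(-0.413) = -0.439223, atanh(-0.25) = -0.255413
z = (z_r − z_0)·√(n−3) = (-0.439223 − (-0.255413))·√152 = -0.183810 · 12.328828 = -2.266

-2.266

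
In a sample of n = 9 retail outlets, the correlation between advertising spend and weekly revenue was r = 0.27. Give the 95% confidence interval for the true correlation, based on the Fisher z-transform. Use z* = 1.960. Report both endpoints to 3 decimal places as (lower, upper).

Fisher z: z_r = atanh(r) = ½·ln((1+0.27)/(1−0.27)) = 0.276864
SE(z) = 1/√(n−3) = 1/√6 = 0.408248
95% ⇒ z* = 1.960; margin = 1.960·0.408248 = 0.800166
CI on z-scale: (-0.523302, 1.077030)
Back-transform: tanh(-0.523302) = -0.480244, tanh(1.077030) = 0.792095

(-0.480, 0.792)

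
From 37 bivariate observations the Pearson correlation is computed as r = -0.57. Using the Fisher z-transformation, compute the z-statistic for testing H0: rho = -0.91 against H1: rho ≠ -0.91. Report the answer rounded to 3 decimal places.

z_r = atanh(-0.57) = -0.647523,  z_0 = atanh(-0.91) = -1.527524
SE = 1/√(n−3) = 1/√34 = 0.171499
z = (z_r − z_0)/SE = (-0.647523 − (-1.527524)) / 0.171499 = 0.880001 / 0.171499 = 5.131

5.131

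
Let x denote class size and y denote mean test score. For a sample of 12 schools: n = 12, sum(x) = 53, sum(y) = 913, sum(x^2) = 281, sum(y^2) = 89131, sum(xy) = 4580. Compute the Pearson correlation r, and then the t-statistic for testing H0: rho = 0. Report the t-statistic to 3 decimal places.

2.194

Numerator: nΣxy − (Σx)(Σy) = 12·4580 − (53)(913) = 6571
Denominator: √[(nΣx²−(Σx)²)(nΣy²−(Σy)²)]
  nΣx²−(Σx)² = 12·281 − 2809 = 563;  nΣy²−(Σy)² = 12·89131 − 833569 = 236003
  √(563·236003) = √132869689 = 11526.9115
r = 6571 / 11526.9115 = 0.5701
t = r·√(n−2)/√(1−r²) = 0.5701·√10 / √(1−0.325014) = 1.802814 / 0.821575 = 2.194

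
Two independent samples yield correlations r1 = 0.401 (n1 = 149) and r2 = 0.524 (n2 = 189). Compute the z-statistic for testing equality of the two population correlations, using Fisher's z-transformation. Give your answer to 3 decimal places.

-1.420

z1 = atanh(0.401) = 0.424840,  z2 = atanh(0.524) = 0.581838
SE = √(1/(n1−3) + 1/(n2−3)) = √(1/146 + 1/186) = √(0.0068493 + 0.0053763) = √0.0122256 = 0.110569
z = (z1 − z2)/SE = (0.424840 − 0.581838) / 0.110569 = -0.156998 / 0.110569 = -1.420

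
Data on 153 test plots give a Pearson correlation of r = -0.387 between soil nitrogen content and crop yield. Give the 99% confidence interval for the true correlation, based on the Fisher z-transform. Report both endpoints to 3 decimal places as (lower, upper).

(-0.550, -0.195)

z_r = atanh(-0.387) = -0.408267;  SE = 1/√(n−3) = 1/√150 = 0.081650
z-limits: -0.408267 ± 2.576·0.081650 = -0.408267 ± 0.210330 = [-0.618597, -0.197937]
ρ-limits: (tanh -0.618597, tanh -0.197937) = (-0.550, -0.195)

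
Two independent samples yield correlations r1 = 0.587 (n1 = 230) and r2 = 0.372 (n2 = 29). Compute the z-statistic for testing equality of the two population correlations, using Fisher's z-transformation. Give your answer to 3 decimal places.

z1 = atanh(0.587) = 0.673077,  z2 = atanh(0.372) = 0.390742
SE = √(1/(n1−3) + 1/(n2−3)) = √(1/227 + 1/26) = √(0.0044053 + 0.0384615) = √0.0428668 = 0.207043
z = (z1 − z2)/SE = (0.673077 − 0.390742) / 0.207043 = 0.282335 / 0.207043 = 1.364

1.364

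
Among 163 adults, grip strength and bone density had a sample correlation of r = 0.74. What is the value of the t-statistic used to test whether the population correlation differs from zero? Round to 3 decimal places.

13.960

t = r·√(n−2) / √(1−r²) with r = 0.74, n = 163
  = 0.74·√161 / √(1 − 0.5476)
  = 0.74·12.688578 / 0.672607
  = 9.389548 / 0.672607 = 13.960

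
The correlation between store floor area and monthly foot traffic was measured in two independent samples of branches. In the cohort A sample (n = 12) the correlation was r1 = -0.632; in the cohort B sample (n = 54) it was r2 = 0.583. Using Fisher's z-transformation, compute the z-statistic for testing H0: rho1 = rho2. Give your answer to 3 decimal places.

z1 = atanh(-0.632) = -0.744739,  z2 = atanh(0.583) = 0.666995
SE = √(1/(n1−3) + 1/(n2−3)) = √(1/9 + 1/51) = √(0.1111111 + 0.0196078) = √0.1307189 = 0.361551
z = (z1 − z2)/SE = (-0.744739 − 0.666995) / 0.361551 = -1.411734 / 0.361551 = -3.905

-3.905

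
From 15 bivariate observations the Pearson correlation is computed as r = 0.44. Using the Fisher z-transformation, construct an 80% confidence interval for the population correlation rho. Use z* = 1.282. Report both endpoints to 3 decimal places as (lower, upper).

(0.102, 0.687)

z_r = atanh(0.44) = 0.472231;  SE = 1/√(n−3) = 1/√12 = 0.288675
z-limits: 0.472231 ± 1.282·0.288675 = 0.472231 ± 0.370081 = [0.102150, 0.842312]
ρ-limits: (tanh 0.102150, tanh 0.842312) = (0.102, 0.687)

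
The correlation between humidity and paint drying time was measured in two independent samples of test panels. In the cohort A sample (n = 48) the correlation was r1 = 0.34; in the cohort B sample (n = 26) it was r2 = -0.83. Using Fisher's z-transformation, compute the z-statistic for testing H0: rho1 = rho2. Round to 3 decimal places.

Fisher z-transforms: z1 = atanh(0.34) = 0.354093, z2 = atanh(-0.83) = -1.188136; difference d = 1.542229
Var(d) = 1/45 + 1/23 = 0.0222222 + 0.0434783 = 0.0657005
z = d/√Var(d) = 1.542229 / √0.0657005 = 1.542229 / 0.256321 = 6.017

6.017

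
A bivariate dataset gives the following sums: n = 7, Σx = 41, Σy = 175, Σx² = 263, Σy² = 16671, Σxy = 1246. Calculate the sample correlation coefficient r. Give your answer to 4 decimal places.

Numerator: nΣxy − (Σx)(Σy) = 7·1246 − (41)(175) = 1547
Denominator: √[(nΣx²−(Σx)²)(nΣy²−(Σy)²)]
  nΣx²−(Σx)² = 7·263 − 1681 = 160;  nΣy²−(Σy)² = 7·16671 − 30625 = 86072
  √(160·86072) = √13771520 = 3710.9999
r = 1547 / 3710.9999 = 0.4169

0.4169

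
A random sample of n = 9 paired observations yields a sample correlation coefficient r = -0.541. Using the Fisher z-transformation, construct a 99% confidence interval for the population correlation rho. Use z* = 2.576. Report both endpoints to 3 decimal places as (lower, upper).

(-0.930, 0.419)

z_r = atanh(-0.541) = -0.605568;  SE = 1/√(n−3) = 1/√6 = 0.408248
z-limits: -0.605568 ± 2.576·0.408248 = -0.605568 ± 1.051647 = [-1.657215, 0.446079]
ρ-limits: (tanh -1.657215, tanh 0.446079) = (-0.930, 0.419)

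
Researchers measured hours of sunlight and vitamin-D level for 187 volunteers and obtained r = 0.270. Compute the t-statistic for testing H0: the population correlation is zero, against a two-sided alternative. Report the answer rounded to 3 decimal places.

t = r·√(n−2) / √(1−r²) with r = 0.270, n = 187
  = 0.270·√185 / √(1 − 0.072900)
  = 0.270·13.601471 / 0.962860
  = 3.672397 / 0.962860 = 3.814

3.814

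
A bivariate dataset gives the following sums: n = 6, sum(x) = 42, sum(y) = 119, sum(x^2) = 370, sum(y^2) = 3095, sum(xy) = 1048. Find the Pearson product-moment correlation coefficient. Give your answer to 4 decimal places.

S_xy = nΣxy − ΣxΣy = 6·1048 − 42·119 = 6288 − 4998 = 1290
S_xx = nΣx² − (Σx)² = 6·370 − 42² = 2220 − 1764 = 456
S_yy = nΣy² − (Σy)² = 6·3095 − 119² = 18570 − 14161 = 4409
r = S_xy / √(S_xx·S_yy) = 1290 / √(456·4409) = 1290 / √2010504 = 1290 / 1417.9224 = 0.9098

0.9098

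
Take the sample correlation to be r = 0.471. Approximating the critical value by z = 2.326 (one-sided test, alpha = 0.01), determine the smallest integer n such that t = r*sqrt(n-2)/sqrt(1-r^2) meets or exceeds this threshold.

r√(n−2)/√(1−r²) ≥ 2.326  ⇔  n−2 ≥ (2.326)²·(1−r²)/r²
(1−r²)/r² = (1−0.221841)/0.221841 = 3.5077
n ≥ 2 + 5.410276·3.5077 = 2 + 18.9776 = 20.9776
⌈20.9776⌉ = 21

21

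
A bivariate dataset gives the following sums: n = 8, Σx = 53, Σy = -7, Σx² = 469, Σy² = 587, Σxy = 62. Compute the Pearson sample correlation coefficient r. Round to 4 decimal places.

Numerator: nΣxy − (Σx)(Σy) = 8·62 − (53)(-7) = 867
Denominator: √[(nΣx²−(Σx)²)(nΣy²−(Σy)²)]
  nΣx²−(Σx)² = 8·469 − 2809 = 943;  nΣy²−(Σy)² = 8·587 − 49 = 4647
  √(943·4647) = √4382121 = 2093.3516
r = 867 / 2093.3516 = 0.4142

0.4142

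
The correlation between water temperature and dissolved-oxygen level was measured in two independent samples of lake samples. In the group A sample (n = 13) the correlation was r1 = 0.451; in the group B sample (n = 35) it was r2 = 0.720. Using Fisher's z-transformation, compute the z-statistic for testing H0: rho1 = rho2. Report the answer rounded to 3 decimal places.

-1.164

z1 = atanh(0.451) = 0.485955,  z2 = atanh(0.720) = 0.907645
SE = √(1/(n1−3) + 1/(n2−3)) = √(1/10 + 1/32) = √(0.1000000 + 0.0312500) = √0.1312500 = 0.362284
z = (z1 − z2)/SE = (0.485955 − 0.907645) / 0.362284 = -0.421690 / 0.362284 = -1.164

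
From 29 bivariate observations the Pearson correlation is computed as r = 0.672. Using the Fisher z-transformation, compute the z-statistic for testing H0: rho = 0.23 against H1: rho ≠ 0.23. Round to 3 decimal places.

Fisher z: atanh(0.672) = 0.814381, atanh(0.23) = 0.234189
z = (z_r − z_0)·√(n−3) = (0.814381 − 0.234189)·√26 = 0.580192 · 5.099020 = 2.958

2.958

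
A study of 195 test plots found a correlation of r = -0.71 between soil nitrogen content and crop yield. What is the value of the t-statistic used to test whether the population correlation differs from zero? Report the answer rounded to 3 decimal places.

-14.007

t = r·√(n−2) / √(1−r²) with r = -0.71, n = 195
  = -0.71·√193 / √(1 − 0.5041)
  = -0.71·13.892444 / 0.704202
  = -9.863635 / 0.704202 = -14.007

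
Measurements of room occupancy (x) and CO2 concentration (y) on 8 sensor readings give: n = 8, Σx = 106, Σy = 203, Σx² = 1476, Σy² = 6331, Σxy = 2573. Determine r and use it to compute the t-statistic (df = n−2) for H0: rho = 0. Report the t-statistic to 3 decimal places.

-1.075

S_xy = nΣxy − ΣxΣy = 8·2573 − 106·203 = 20584 − 21518 = -934
S_xx = nΣx² − (Σx)² = 8·1476 − 106² = 11808 − 11236 = 572
S_yy = nΣy² − (Σy)² = 8·6331 − 203² = 50648 − 41209 = 9439
r = S_xy / √(S_xx·S_yy) = -934 / √(572·9439) = -934 / √5399108 = -934 / 2323.5981 = -0.4020
t = r·√(n−2)/√(1−r²) = -0.4020·√6 / √(1−0.161604) = -0.984695 / 0.915640 = -1.075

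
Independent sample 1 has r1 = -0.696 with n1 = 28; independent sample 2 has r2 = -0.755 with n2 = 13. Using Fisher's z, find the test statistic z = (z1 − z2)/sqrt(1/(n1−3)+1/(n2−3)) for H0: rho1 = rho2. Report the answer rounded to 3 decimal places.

z1 = atanh(-0.696) = -0.859500,  z2 = atanh(-0.755) = -0.984483
SE = √(1/(n1−3) + 1/(n2−3)) = √(1/25 + 1/10) = √(0.0400000 + 0.1000000) = √0.1400000 = 0.374166
z = (z1 − z2)/SE = (-0.859500 − (-0.984483)) / 0.374166 = 0.124983 / 0.374166 = 0.334

0.334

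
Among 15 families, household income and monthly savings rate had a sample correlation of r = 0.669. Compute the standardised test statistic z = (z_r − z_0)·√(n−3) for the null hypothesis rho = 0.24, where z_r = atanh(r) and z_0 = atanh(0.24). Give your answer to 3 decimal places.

1.954

z_r = atanh(0.669) = 0.808931,  z_0 = atanh(0.24) = 0.244774
SE = 1/√(n−3) = 1/√12 = 0.288675
z = (z_r − z_0)/SE = (0.808931 − 0.244774) / 0.288675 = 0.564157 / 0.288675 = 1.954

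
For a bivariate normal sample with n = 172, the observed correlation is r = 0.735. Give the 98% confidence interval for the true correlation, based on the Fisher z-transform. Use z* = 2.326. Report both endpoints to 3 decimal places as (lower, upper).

z_r = atanh(0.735) = 0.939516;  SE = 1/√(n−3) = 1/√169 = 0.076923
z-limits: 0.939516 ± 2.326·0.076923 = 0.939516 ± 0.178923 = [0.760593, 1.118439]
ρ-limits: (tanh 0.760593, tanh 1.118439) = (0.641, 0.807)

(0.641, 0.807)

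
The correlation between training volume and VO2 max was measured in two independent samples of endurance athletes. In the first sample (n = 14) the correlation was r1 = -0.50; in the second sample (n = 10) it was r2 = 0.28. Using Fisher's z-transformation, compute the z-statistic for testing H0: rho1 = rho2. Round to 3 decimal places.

z1 = atanh(-0.50) = -0.549306,  z2 = atanh(0.28) = 0.287682
SE = √(1/(n1−3) + 1/(n2−3)) = √(1/11 + 1/7) = √(0.0909091 + 0.1428571) = √0.2337662 = 0.483494
z = (z1 − z2)/SE = (-0.549306 − 0.287682) / 0.483494 = -0.836988 / 0.483494 = -1.731

-1.731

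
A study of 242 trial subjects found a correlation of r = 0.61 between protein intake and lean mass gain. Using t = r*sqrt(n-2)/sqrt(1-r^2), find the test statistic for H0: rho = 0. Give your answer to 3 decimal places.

t = r·√(n−2) / √(1−r²) with r = 0.61, n = 242
  = 0.61·√240 / √(1 − 0.3721)
  = 0.61·15.491933 / 0.792401
  = 9.450079 / 0.792401 = 11.926

11.926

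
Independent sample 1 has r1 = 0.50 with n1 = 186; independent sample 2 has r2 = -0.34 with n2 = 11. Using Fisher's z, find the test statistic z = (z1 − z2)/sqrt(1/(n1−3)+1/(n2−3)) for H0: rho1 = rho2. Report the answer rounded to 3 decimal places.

z1 = atanh(0.50) = 0.549306,  z2 = atanh(-0.34) = -0.354093
SE = √(1/(n1−3) + 1/(n2−3)) = √(1/183 + 1/8) = √(0.0054645 + 0.1250000) = √0.1304645 = 0.361199
z = (z1 − z2)/SE = (0.549306 − (-0.354093)) / 0.361199 = 0.903399 / 0.361199 = 2.501

2.501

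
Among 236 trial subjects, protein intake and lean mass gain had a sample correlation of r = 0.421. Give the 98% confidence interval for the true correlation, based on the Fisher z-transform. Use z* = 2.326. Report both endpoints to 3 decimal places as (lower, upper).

z_r = atanh(0.421) = 0.448907;  SE = 1/√(n−3) = 1/√233 = 0.065512
z-limits: 0.448907 ± 2.326·0.065512 = 0.448907 ± 0.152381 = [0.296526, 0.601288]
ρ-limits: (tanh 0.296526, tanh 0.601288) = (0.288, 0.538)

(0.288, 0.538)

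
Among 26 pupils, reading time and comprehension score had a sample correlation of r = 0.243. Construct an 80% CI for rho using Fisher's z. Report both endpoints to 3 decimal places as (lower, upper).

(-0.019, 0.474)

Fisher z: z_r = atanh(r) = ½·ln((1+0.243)/(1−0.243)) = 0.247960
SE(z) = 1/√(n−3) = 1/√23 = 0.208514
80% ⇒ z* = 1.282; margin = 1.282·0.208514 = 0.267315
CI on z-scale: (-0.019355, 0.515275)
Back-transform: tanh(-0.019355) = -0.019353, tanh(0.515275) = 0.474045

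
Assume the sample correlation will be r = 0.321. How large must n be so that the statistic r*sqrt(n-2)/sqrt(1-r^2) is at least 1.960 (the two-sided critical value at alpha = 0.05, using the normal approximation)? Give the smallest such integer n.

36

Need r·√(n−2)/√(1−r²) ≥ 1.960
√(n−2) ≥ 1.960·√(1−0.103041) / 0.321 = 1.960·0.947079 / 0.321 = 5.7828
n−2 ≥ 33.4408  ⇒  n ≥ 35.4408
Smallest integer n = 36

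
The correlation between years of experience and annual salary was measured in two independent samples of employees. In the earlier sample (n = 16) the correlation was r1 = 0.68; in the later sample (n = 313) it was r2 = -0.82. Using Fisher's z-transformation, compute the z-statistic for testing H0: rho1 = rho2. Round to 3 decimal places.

7.015

Fisher z-transforms: z1 = atanh(0.68) = 0.829114, z2 = atanh(-0.82) = -1.156817; difference d = 1.985931
Var(d) = 1/13 + 1/310 = 0.0769231 + 0.0032258 = 0.0801489
z = d/√Var(d) = 1.985931 / √0.0801489 = 1.985931 / 0.283106 = 7.015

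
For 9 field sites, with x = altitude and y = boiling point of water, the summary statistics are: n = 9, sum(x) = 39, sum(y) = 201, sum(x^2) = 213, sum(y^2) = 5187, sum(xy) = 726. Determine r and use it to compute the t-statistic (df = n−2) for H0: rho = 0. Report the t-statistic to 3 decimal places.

-3.898

S_xy = nΣxy − ΣxΣy = 9·726 − 39·201 = 6534 − 7839 = -1305
S_xx = nΣx² − (Σx)² = 9·213 − 39² = 1917 − 1521 = 396
S_yy = nΣy² − (Σy)² = 9·5187 − 201² = 46683 − 40401 = 6282
r = S_xy / √(S_xx·S_yy) = -1305 / √(396·6282) = -1305 / √2487672 = -1305 / 1577.2356 = -0.8274
t = r·√(n−2)/√(1−r²) = -0.8274·√7 / √(1−0.684591) = -2.189095 / 0.561613 = -3.898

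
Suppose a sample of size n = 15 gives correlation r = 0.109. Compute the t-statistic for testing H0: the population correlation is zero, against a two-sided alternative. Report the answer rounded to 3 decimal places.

1 − r² = 1 − 0.011881 = 0.988119;  √(1−r²) = 0.994042
√(n−2) = √13 = 3.605551
t = r·√(n−2)/√(1−r²) = 0.109 · 3.605551 / 0.994042 = 0.395

0.395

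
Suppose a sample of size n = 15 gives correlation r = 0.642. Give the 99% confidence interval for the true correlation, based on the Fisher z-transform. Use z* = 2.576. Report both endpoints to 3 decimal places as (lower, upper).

(0.018, 0.906)

Fisher z: z_r = atanh(r) = ½·ln((1+0.642)/(1−0.642)) = 0.761569
SE(z) = 1/√(n−3) = 1/√12 = 0.288675
99% ⇒ z* = 2.576; margin = 2.576·0.288675 = 0.743627
CI on z-scale: (0.017942, 1.505196)
Back-transform: tanh(0.017942) = 0.017940, tanh(1.505196) = 0.906083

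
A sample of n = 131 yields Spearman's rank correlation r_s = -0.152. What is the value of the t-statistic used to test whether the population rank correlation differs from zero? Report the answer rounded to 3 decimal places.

-1.747

1 − r_s² = 1 − 0.023104 = 0.976896;  √(1−r_s²) = 0.988380
√(n−2) = √129 = 11.357817
t = r_s·√(n−2)/√(1−r_s²) = -0.152 · 11.357817 / 0.988380 = -1.747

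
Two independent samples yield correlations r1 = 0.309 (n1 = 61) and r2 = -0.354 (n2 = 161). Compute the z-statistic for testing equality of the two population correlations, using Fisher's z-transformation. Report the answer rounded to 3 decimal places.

Fisher z-transforms: z1 = atanh(0.309) = 0.319439, z2 = atanh(-0.354) = -0.370009; difference d = 0.689448
Var(d) = 1/58 + 1/158 = 0.0172414 + 0.0063291 = 0.0235705
z = d/√Var(d) = 0.689448 / √0.0235705 = 0.689448 / 0.153527 = 4.491

4.491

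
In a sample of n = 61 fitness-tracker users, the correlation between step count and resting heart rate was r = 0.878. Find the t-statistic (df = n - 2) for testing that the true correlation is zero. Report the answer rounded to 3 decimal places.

14.089

t = r·√(n−2) / √(1−r²) with r = 0.878, n = 61
  = 0.878·√59 / √(1 − 0.770884)
  = 0.878·7.681146 / 0.478661
  = 6.744046 / 0.478661 = 14.089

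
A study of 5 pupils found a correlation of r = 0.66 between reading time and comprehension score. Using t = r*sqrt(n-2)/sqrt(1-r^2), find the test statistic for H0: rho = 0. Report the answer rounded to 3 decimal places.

t = r·√(n−2) / √(1−r²) with r = 0.66, n = 5
  = 0.66·√3 / √(1 − 0.4356)
  = 0.66·1.732051 / 0.751266
  = 1.143154 / 0.751266 = 1.522

1.522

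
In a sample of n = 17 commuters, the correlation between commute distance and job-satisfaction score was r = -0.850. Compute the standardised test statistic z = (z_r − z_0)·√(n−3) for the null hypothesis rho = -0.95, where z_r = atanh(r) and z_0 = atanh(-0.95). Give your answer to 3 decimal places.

2.154

Fisher z: atanh(-0.850) = -1.256153, atanh(-0.95) = -1.831781
z = (z_r − z_0)·√(n−3) = (-1.256153 − (-1.831781))·√14 = 0.575628 · 3.741657 = 2.154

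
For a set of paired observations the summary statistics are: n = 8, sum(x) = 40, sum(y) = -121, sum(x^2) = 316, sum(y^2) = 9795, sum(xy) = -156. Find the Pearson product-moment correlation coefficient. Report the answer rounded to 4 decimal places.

Numerator: nΣxy − (Σx)(Σy) = 8·(-156) − (40)(-121) = 3592
Denominator: √[(nΣx²−(Σx)²)(nΣy²−(Σy)²)]
  nΣx²−(Σx)² = 8·316 − 1600 = 928;  nΣy²−(Σy)² = 8·9795 − 14641 = 63719
  √(928·63719) = √59131232 = 7689.6835
r = 3592 / 7689.6835 = 0.4671

0.4671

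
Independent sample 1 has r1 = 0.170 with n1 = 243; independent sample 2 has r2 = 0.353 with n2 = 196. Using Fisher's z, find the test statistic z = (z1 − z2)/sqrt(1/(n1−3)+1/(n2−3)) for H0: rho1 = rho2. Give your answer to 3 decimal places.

-2.040

Fisher z-transforms: z1 = atanh(0.170) = 0.171667, z2 = atanh(0.353) = 0.368867; difference d = -0.197200
Var(d) = 1/240 + 1/193 = 0.0041667 + 0.0051813 = 0.0093480
z = d/√Var(d) = -0.197200 / √0.0093480 = -0.197200 / 0.096685 = -2.040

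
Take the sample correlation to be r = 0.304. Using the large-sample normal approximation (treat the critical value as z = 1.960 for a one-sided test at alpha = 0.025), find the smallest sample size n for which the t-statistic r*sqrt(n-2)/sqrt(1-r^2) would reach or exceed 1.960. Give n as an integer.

Need r·√(n−2)/√(1−r²) ≥ 1.960
√(n−2) ≥ 1.960·√(1−0.092416) / 0.304 = 1.960·0.952672 / 0.304 = 6.1422
n−2 ≥ 37.7266  ⇒  n ≥ 39.7266
Smallest integer n = 40

40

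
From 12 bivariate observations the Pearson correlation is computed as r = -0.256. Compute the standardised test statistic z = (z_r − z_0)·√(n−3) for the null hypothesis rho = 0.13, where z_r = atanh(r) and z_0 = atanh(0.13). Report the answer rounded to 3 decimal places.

z_r = atanh(-0.256) = -0.261823,  z_0 = atanh(0.13) = 0.130740
SE = 1/√(n−3) = 1/√9 = 0.333333
z = (z_r − z_0)/SE = (-0.261823 − 0.130740) / 0.333333 = -0.392563 / 0.333333 = -1.178

-1.178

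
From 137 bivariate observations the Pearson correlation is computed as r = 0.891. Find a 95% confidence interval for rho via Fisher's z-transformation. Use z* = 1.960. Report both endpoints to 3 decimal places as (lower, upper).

Fisher z: z_r = atanh(r) = ½·ln((1+0.891)/(1−0.891)) = 1.426757
SE(z) = 1/√(n−3) = 1/√134 = 0.086387
95% ⇒ z* = 1.960; margin = 1.960·0.086387 = 0.169319
CI on z-scale: (1.257438, 1.596076)
Back-transform: tanh(1.257438) = 0.850356, tanh(1.596076) = 0.921076

(0.850, 0.921)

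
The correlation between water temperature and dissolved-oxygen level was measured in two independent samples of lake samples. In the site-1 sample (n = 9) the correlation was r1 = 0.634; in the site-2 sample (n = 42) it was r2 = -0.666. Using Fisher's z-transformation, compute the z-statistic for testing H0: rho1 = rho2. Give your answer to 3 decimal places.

z1 = atanh(0.634) = 0.748076,  z2 = atanh(-0.666) = -0.803520
SE = √(1/(n1−3) + 1/(n2−3)) = √(1/6 + 1/39) = √(0.1666667 + 0.0256410) = √0.1923077 = 0.438529
z = (z1 − z2)/SE = (0.748076 − (-0.803520)) / 0.438529 = 1.551596 / 0.438529 = 3.538

3.538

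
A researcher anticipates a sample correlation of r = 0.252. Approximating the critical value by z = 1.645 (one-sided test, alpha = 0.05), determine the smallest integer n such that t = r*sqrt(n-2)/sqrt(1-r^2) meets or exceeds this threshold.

42

r√(n−2)/√(1−r²) ≥ 1.645  ⇔  n−2 ≥ (1.645)²·(1−r²)/r²
(1−r²)/r² = (1−0.063504)/0.063504 = 14.7470
n ≥ 2 + 2.706025·14.7470 = 2 + 39.9058 = 41.9058
⌈41.9058⌉ = 42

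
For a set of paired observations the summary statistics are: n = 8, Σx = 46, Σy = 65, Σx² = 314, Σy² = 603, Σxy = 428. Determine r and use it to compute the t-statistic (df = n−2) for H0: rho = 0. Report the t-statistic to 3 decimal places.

4.810

Numerator: nΣxy − (Σx)(Σy) = 8·428 − (46)(65) = 434
Denominator: √[(nΣx²−(Σx)²)(nΣy²−(Σy)²)]
  nΣx²−(Σx)² = 8·314 − 2116 = 396;  nΣy²−(Σy)² = 8·603 − 4225 = 599
  √(396·599) = √237204 = 487.0359
r = 434 / 487.0359 = 0.8911
t = r·√(n−2)/√(1−r²) = 0.8911·√6 / √(1−0.794059) = 2.182740 / 0.453807 = 4.810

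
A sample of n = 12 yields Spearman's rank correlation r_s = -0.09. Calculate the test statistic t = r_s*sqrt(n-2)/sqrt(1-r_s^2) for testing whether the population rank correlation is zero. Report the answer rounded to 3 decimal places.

-0.286

1 − r_s² = 1 − 0.0081 = 0.9919;  √(1−r_s²) = 0.995942
√(n−2) = √10 = 3.162278
t = r_s·√(n−2)/√(1−r_s²) = -0.09 · 3.162278 / 0.995942 = -0.286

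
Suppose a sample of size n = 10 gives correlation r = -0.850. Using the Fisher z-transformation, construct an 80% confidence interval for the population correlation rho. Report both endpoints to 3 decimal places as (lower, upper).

(-0.940, -0.648)

z_r = atanh(-0.850) = -1.256153;  SE = 1/√(n−3) = 1/√7 = 0.377964
z-limits: -1.256153 ± 1.282·0.377964 = -1.256153 ± 0.484550 = [-1.740703, -0.771603]
ρ-limits: (tanh -1.740703, tanh -0.771603) = (-0.940, -0.648)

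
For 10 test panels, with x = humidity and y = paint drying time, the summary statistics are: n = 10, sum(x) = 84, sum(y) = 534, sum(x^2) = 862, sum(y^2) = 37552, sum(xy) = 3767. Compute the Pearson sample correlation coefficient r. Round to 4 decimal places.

S_xy = nΣxy − ΣxΣy = 10·3767 − 84·534 = 37670 − 44856 = -7186
S_xx = nΣx² − (Σx)² = 10·862 − 84² = 8620 − 7056 = 1564
S_yy = nΣy² − (Σy)² = 10·37552 − 534² = 375520 − 285156 = 90364
r = S_xy / √(S_xx·S_yy) = -7186 / √(1564·90364) = -7186 / √141329296 = -7186 / 11888.1999 = -0.6045

-0.6045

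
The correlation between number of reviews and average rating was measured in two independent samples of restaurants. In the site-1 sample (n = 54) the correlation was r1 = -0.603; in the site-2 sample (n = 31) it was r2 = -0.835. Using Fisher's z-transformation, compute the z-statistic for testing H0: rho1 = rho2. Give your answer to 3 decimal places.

Fisher z-transforms: z1 = atanh(-0.603) = -0.697848, z2 = atanh(-0.835) = -1.204427; difference d = 0.506579
Var(d) = 1/51 + 1/28 = 0.0196078 + 0.0357143 = 0.0553221
z = d/√Var(d) = 0.506579 / √0.0553221 = 0.506579 / 0.235207 = 2.154

2.154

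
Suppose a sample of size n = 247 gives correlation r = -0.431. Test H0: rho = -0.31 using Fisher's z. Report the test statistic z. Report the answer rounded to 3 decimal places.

Fisher z: atanh(-0.431) = -0.461124, atanh(-0.31) = -0.320545
z = (z_r − z_0)·√(n−3) = (-0.461124 − (-0.320545))·√244 = -0.140579 · 15.620499 = -2.196

-2.196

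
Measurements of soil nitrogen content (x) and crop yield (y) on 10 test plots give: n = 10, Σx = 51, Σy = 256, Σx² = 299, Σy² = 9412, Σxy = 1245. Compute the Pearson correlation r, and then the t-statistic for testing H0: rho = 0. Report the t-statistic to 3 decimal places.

-0.523

Numerator: nΣxy − (Σx)(Σy) = 10·1245 − (51)(256) = -606
Denominator: √[(nΣx²−(Σx)²)(nΣy²−(Σy)²)]
  nΣx²−(Σx)² = 10·299 − 2601 = 389;  nΣy²−(Σy)² = 10·9412 − 65536 = 28584
  √(389·28584) = √11119176 = 3334.5428
r = -606 / 3334.5428 = -0.1817
t = r·√(n−2)/√(1−r²) = -0.1817·√8 / √(1−0.033015) = -0.513925 / 0.983354 = -0.523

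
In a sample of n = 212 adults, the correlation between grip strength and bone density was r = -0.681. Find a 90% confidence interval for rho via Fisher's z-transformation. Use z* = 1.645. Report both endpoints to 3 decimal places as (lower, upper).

(-0.737, -0.615)

Fisher z: z_r = atanh(r) = ½·ln((1+(-0.681))/(1−(-0.681))) = -0.830977
SE(z) = 1/√(n−3) = 1/√209 = 0.069171
90% ⇒ z* = 1.645; margin = 1.645·0.069171 = 0.113786
CI on z-scale: (-0.944763, -0.717191)
Back-transform: tanh(-0.944763) = -0.737403, tanh(-0.717191) = -0.615166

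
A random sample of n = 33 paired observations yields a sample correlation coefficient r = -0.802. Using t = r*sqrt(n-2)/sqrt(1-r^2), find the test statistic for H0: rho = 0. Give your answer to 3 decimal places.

1 − r² = 1 − 0.643204 = 0.356796;  √(1−r²) = 0.597324
√(n−2) = √31 = 5.567764
t = r·√(n−2)/√(1−r²) = -0.802 · 5.567764 / 0.597324 = -7.476

-7.476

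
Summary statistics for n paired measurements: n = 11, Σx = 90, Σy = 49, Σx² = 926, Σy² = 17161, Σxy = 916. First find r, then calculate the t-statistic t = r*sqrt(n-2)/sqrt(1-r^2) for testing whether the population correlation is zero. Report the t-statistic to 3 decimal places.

Numerator: nΣxy − (Σx)(Σy) = 11·916 − (90)(49) = 5666
Denominator: √[(nΣx²−(Σx)²)(nΣy²−(Σy)²)]
  nΣx²−(Σx)² = 11·926 − 8100 = 2086;  nΣy²−(Σy)² = 11·17161 − 2401 = 186370
  √(2086·186370) = √388767820 = 19717.1960
r = 5666 / 19717.1960 = 0.2874
t = r·√(n−2)/√(1−r²) = 0.2874·√9 / √(1−0.082599) = 0.862200 / 0.957811 = 0.900

0.900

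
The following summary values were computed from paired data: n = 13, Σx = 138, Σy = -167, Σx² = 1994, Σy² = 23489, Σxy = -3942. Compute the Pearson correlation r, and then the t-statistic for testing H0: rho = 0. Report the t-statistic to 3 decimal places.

-2.803

S_xy = nΣxy − ΣxΣy = 13·(-3942) − 138·(-167) = -51246 − (-23046) = -28200
S_xx = nΣx² − (Σx)² = 13·1994 − 138² = 25922 − 19044 = 6878
S_yy = nΣy² − (Σy)² = 13·23489 − (-167)² = 305357 − 27889 = 277468
r = S_xy / √(S_xx·S_yy) = -28200 / √(6878·277468) = -28200 / √1908424904 = -28200 / 43685.5228 = -0.6455
t = r·√(n−2)/√(1−r²) = -0.6455·√11 / √(1−0.416670) = -2.140881 / 0.763760 = -2.803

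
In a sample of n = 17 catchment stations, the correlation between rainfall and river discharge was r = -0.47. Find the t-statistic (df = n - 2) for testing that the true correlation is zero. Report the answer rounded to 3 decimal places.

t = r·√(n−2) / √(1−r²) with r = -0.47, n = 17
  = -0.47·√15 / √(1 − 0.2209)
  = -0.47·3.872983 / 0.882666
  = -1.820302 / 0.882666 = -2.062

-2.062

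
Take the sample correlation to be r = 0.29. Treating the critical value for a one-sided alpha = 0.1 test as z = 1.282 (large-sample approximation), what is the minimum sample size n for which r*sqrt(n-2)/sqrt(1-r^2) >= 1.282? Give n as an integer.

r√(n−2)/√(1−r²) ≥ 1.282  ⇔  n−2 ≥ (1.282)²·(1−r²)/r²
(1−r²)/r² = (1−0.0841)/0.0841 = 10.8906
n ≥ 2 + 1.643524·10.8906 = 2 + 17.8990 = 19.8990
⌈19.8990⌉ = 20

20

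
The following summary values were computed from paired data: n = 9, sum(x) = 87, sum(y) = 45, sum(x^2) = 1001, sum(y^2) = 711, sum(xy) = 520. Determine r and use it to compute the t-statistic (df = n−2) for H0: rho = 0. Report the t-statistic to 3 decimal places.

0.847

S_xy = nΣxy − ΣxΣy = 9·520 − 87·45 = 4680 − 3915 = 765
S_xx = nΣx² − (Σx)² = 9·1001 − 87² = 9009 − 7569 = 1440
S_yy = nΣy² − (Σy)² = 9·711 − 45² = 6399 − 2025 = 4374
r = S_xy / √(S_xx·S_yy) = 765 / √(1440·4374) = 765 / √6298560 = 765 / 2509.6932 = 0.3048
t = r·√(n−2)/√(1−r²) = 0.3048·√7 / √(1−0.092903) = 0.806425 / 0.952416 = 0.847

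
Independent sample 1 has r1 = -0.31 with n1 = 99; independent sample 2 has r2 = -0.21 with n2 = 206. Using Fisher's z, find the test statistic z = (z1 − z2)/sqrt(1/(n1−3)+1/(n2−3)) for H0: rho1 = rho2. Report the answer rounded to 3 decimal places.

Fisher z-transforms: z1 = atanh(-0.31) = -0.320545, z2 = atanh(-0.21) = -0.213171; difference d = -0.107374
Var(d) = 1/96 + 1/203 = 0.0104167 + 0.0049261 = 0.0153428
z = d/√Var(d) = -0.107374 / √0.0153428 = -0.107374 / 0.123866 = -0.867

-0.867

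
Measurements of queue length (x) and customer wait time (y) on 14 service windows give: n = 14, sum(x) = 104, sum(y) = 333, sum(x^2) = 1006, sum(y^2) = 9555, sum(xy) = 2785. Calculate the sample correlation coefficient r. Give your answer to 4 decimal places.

0.5040

S_xy = nΣxy − ΣxΣy = 14·2785 − 104·333 = 38990 − 34632 = 4358
S_xx = nΣx² − (Σx)² = 14·1006 − 104² = 14084 − 10816 = 3268
S_yy = nΣy² − (Σy)² = 14·9555 − 333² = 133770 − 110889 = 22881
r = S_xy / √(S_xx·S_yy) = 4358 / √(3268·22881) = 4358 / √74775108 = 4358 / 8647.2601 = 0.5040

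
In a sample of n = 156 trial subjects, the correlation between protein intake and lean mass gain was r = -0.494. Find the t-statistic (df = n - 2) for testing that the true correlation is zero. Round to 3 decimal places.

-7.051

1 − r² = 1 − 0.244036 = 0.755964;  √(1−r²) = 0.869462
√(n−2) = √154 = 12.409674
t = r·√(n−2)/√(1−r²) = -0.494 · 12.409674 / 0.869462 = -7.051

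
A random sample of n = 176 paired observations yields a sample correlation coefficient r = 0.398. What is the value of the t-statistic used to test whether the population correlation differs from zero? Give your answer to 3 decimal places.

1 − r² = 1 − 0.158404 = 0.841596;  √(1−r²) = 0.917385
√(n−2) = √174 = 13.190906
t = r·√(n−2)/√(1−r²) = 0.398 · 13.190906 / 0.917385 = 5.723

5.723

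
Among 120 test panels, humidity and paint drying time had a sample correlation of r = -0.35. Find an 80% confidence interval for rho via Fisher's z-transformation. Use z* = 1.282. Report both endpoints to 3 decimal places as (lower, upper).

z_r = atanh(-0.35) = -0.365444;  SE = 1/√(n−3) = 1/√117 = 0.092450
z-limits: -0.365444 ± 1.282·0.092450 = -0.365444 ± 0.118521 = [-0.483965, -0.246923]
ρ-limits: (tanh -0.483965, tanh -0.246923) = (-0.449, -0.242)

(-0.449, -0.242)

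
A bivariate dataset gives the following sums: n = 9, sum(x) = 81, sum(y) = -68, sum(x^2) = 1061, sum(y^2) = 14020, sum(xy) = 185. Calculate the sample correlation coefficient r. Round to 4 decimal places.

Numerator: nΣxy − (Σx)(Σy) = 9·185 − (81)(-68) = 7173
Denominator: √[(nΣx²−(Σx)²)(nΣy²−(Σy)²)]
  nΣx²−(Σx)² = 9·1061 − 6561 = 2988;  nΣy²−(Σy)² = 9·14020 − 4624 = 121556
  √(2988·121556) = √363209328 = 19058.0515
r = 7173 / 19058.0515 = 0.3764

0.3764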